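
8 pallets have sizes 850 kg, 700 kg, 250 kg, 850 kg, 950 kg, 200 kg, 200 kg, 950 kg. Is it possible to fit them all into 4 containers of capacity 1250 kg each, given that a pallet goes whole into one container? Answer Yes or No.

No

Total = 4950 kg; ⌈4950/1250⌉ = 4.
5 pallets each exceed half the capacity and cannot share a container, forcing at least 5 containers.
At least 5 containers are required, but only 4 are allowed.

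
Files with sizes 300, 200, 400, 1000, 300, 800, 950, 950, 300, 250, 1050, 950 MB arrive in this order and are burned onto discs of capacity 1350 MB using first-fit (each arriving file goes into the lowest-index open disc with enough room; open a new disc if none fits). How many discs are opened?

  300 → disc 1 (new)  [load 300/1350]
  200 → disc 1  [load 500/1350]
  400 → disc 1  [load 900/1350]
  1000 → disc 2 (new)  [load 1000/1350]
  300 → disc 1  [load 1200/1350]
  800 → disc 3 (new)  [load 800/1350]
  950 → disc 4 (new)  [load 950/1350]
  950 → disc 5 (new)  [load 950/1350]
  300 → disc 2  [load 1300/1350]
  250 → disc 3  [load 1050/1350]
  1050 → disc 6 (new)  [load 1050/1350]
  950 → disc 7 (new)  [load 950/1350]
7 discs opened.

7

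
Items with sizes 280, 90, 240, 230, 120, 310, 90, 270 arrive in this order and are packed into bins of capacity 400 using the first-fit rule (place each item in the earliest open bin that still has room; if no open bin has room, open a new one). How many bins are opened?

5

  280 → bin 1 (new)  [load 280/400]
  90 → bin 1  [load 370/400]
  240 → bin 2 (new)  [load 240/400]
  230 → bin 3 (new)  [load 230/400]
  120 → bin 2  [load 360/400]
  310 → bin 4 (new)  [load 310/400]
  90 → bin 3  [load 320/400]
  270 → bin 5 (new)  [load 270/400]
5 bins opened.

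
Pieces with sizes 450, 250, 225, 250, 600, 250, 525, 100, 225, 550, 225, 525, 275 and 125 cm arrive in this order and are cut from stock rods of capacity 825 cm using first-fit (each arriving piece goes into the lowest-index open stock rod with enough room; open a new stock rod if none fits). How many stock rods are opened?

6

  450 → stock rod 1 (new)  [load 450/825]
  250 → stock rod 1  [load 700/825]
  225 → stock rod 2 (new)  [load 225/825]
  250 → stock rod 2  [load 475/825]
  600 → stock rod 3 (new)  [load 600/825]
  250 → stock rod 2  [load 725/825]
  525 → stock rod 4 (new)  [load 525/825]
  100 → stock rod 1  [load 800/825]
  225 → stock rod 3  [load 825/825]
  550 → stock rod 5 (new)  [load 550/825]
  225 → stock rod 4  [load 750/825]
  525 → stock rod 6 (new)  [load 525/825]
  275 → stock rod 5  [load 825/825]
  125 → stock rod 6  [load 650/825]
6 stock rods opened.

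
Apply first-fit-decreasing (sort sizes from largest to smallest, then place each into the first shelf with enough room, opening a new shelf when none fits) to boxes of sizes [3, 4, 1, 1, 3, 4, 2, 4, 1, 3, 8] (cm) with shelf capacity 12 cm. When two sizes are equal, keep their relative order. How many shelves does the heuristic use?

Sorted descending: 8, 4, 4, 4, 3, 3, 3, 2, 1, 1, 1.
  8 → shelf 1 (new)  [load 8/12]
  4 → shelf 1  [load 12/12]
  4 → shelf 2 (new)  [load 4/12]
  4 → shelf 2  [load 8/12]
  3 → shelf 2  [load 11/12]
  3 → shelf 3 (new)  [load 3/12]
  3 → shelf 3  [load 6/12]
  2 → shelf 3  [load 8/12]
  1 → shelf 2  [load 12/12]
  1 → shelf 3  [load 9/12]
  1 → shelf 3  [load 10/12]
3 shelves opened.

3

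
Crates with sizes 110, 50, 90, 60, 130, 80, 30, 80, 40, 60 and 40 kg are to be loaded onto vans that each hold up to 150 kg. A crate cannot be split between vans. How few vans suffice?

6

Total = 130 + 110 + 90 + 80 + 80 + 60 + 60 + 50 + 40 + 40 + 30 = 770 kg.
Lower bound: ⌈770/150⌉ = 6 vans.
A packing using 6 vans:
  van 1: 130 = 130
  van 2: 110 + 40 = 150
  van 3: 90 + 60 = 150
  van 4: 80 + 60 = 140
  van 5: 80 + 50 = 130
  van 6: 40 + 30 = 70
This matches the lower bound, so 6 is optimal.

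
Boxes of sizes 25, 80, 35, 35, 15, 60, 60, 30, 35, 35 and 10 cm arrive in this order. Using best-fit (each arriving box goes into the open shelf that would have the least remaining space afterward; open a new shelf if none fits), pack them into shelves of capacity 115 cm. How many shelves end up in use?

4

  25 → shelf 1 (new)  [load 25/115]
  80 → shelf 1  [load 105/115]
  35 → shelf 2 (new)  [load 35/115]
  35 → shelf 2  [load 70/115]
  15 → shelf 2  [load 85/115]
  60 → shelf 3 (new)  [load 60/115]
  60 → shelf 4 (new)  [load 60/115]
  30 → shelf 2  [load 115/115]
  35 → shelf 3  [load 95/115]
  35 → shelf 4  [load 95/115]
  10 → shelf 1  [load 115/115]
4 shelves opened.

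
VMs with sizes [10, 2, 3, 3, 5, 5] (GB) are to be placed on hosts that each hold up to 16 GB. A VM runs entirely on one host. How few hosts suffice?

Total = 10 + 5 + 5 + 3 + 3 + 2 = 28 GB.
Lower bound: ⌈28/16⌉ = 2 hosts.
A packing using 2 hosts:
  host 1: 10 + 5 = 15
  host 2: 5 + 3 + 3 + 2 = 13
This matches the lower bound, so 2 is optimal.

2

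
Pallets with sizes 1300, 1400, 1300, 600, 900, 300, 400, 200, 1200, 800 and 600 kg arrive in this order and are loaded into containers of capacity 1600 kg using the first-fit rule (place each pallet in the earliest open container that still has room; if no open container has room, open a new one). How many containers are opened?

  1300 → container 1 (new)  [load 1300/1600]
  1400 → container 2 (new)  [load 1400/1600]
  1300 → container 3 (new)  [load 1300/1600]
  600 → container 4 (new)  [load 600/1600]
  900 → container 4  [load 1500/1600]
  300 → container 1  [load 1600/1600]
  400 → container 5 (new)  [load 400/1600]
  200 → container 2  [load 1600/1600]
  1200 → container 5  [load 1600/1600]
  800 → container 6 (new)  [load 800/1600]
  600 → container 6  [load 1400/1600]
6 containers opened.

6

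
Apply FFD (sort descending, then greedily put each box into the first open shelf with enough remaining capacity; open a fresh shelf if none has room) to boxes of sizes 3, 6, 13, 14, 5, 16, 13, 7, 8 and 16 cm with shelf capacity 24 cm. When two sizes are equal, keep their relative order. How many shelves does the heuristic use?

Sorted descending: 16, 16, 14, 13, 13, 8, 7, 6, 5, 3.
  16 → shelf 1 (new)  [load 16/24]
  16 → shelf 2 (new)  [load 16/24]
  14 → shelf 3 (new)  [load 14/24]
  13 → shelf 4 (new)  [load 13/24]
  13 → shelf 5 (new)  [load 13/24]
  8 → shelf 1  [load 24/24]
  7 → shelf 2  [load 23/24]
  6 → shelf 3  [load 20/24]
  5 → shelf 4  [load 18/24]
  3 → shelf 3  [load 23/24]
5 shelves opened.

5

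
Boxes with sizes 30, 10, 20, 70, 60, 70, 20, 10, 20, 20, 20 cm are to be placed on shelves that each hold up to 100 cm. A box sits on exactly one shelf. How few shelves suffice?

Total = 70 + 70 + 60 + 30 + 20 + 20 + 20 + 20 + 20 + 10 + 10 = 350 cm.
Lower bound: ⌈350/100⌉ = 4 shelves.
A packing using 4 shelves:
  shelf 1: 70 + 30 = 100
  shelf 2: 70 + 20 + 10 = 100
  shelf 3: 60 + 20 + 20 = 100
  shelf 4: 20 + 20 + 10 = 50
This matches the lower bound, so 4 is optimal.

4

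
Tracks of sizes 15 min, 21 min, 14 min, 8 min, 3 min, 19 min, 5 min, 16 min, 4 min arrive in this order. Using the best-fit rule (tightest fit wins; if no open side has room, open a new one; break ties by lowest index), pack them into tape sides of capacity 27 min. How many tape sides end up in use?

5

  15 → side 1 (new)  [load 15/27]
  21 → side 2 (new)  [load 21/27]
  14 → side 3 (new)  [load 14/27]
  8 → side 1  [load 23/27]
  3 → side 1  [load 26/27]
  19 → side 4 (new)  [load 19/27]
  5 → side 2  [load 26/27]
  16 → side 5 (new)  [load 16/27]
  4 → side 4  [load 23/27]
5 tape sides opened.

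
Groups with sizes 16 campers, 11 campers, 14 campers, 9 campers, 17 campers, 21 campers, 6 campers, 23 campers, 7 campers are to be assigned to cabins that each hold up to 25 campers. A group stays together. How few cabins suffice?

Total = 23 + 21 + 17 + 16 + 14 + 11 + 9 + 7 + 6 = 124 campers.
Lower bound: ⌈124/25⌉ = 5 cabins.
A packing using 6 cabins:
  cabin 1: 23 = 23
  cabin 2: 21 = 21
  cabin 3: 17 + 7 = 24
  cabin 4: 16 + 9 = 25
  cabin 5: 14 + 11 = 25
  cabin 6: 6 = 6
No arrangement into 5 cabins stays within capacity, so 6 is optimal.

6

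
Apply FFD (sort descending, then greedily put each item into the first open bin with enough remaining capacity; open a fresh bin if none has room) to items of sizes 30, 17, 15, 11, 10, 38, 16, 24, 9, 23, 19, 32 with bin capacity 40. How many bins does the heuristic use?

Sorted descending: 38, 32, 30, 24, 23, 19, 17, 16, 15, 11, 10, 9.
  38 → bin 1 (new)  [load 38/40]
  32 → bin 2 (new)  [load 32/40]
  30 → bin 3 (new)  [load 30/40]
  24 → bin 4 (new)  [load 24/40]
  23 → bin 5 (new)  [load 23/40]
  19 → bin 6 (new)  [load 19/40]
  17 → bin 5  [load 40/40]
  16 → bin 4  [load 40/40]
  15 → bin 6  [load 34/40]
  11 → bin 7 (new)  [load 11/40]
  10 → bin 3  [load 40/40]
  9 → bin 7  [load 20/40]
7 bins opened.

7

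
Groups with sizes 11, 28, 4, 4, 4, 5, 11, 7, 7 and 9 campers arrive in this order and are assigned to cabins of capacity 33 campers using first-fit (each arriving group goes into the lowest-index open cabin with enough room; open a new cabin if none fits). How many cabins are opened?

4

  11 → cabin 1 (new)  [load 11/33]
  28 → cabin 2 (new)  [load 28/33]
  4 → cabin 1  [load 15/33]
  4 → cabin 1  [load 19/33]
  4 → cabin 1  [load 23/33]
  5 → cabin 1  [load 28/33]
  11 → cabin 3 (new)  [load 11/33]
  7 → cabin 3  [load 18/33]
  7 → cabin 3  [load 25/33]
  9 → cabin 4 (new)  [load 9/33]
4 cabins opened.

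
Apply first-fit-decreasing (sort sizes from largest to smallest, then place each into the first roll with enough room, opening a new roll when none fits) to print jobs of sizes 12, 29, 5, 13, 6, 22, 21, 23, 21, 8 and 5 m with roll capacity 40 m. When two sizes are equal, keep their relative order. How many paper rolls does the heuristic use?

Sorted descending: 29, 23, 22, 21, 21, 13, 12, 8, 6, 5, 5.
  29 → roll 1 (new)  [load 29/40]
  23 → roll 2 (new)  [load 23/40]
  22 → roll 3 (new)  [load 22/40]
  21 → roll 4 (new)  [load 21/40]
  21 → roll 5 (new)  [load 21/40]
  13 → roll 2  [load 36/40]
  12 → roll 3  [load 34/40]
  8 → roll 1  [load 37/40]
  6 → roll 3  [load 40/40]
  5 → roll 4  [load 26/40]
  5 → roll 4  [load 31/40]
5 paper rolls opened.

5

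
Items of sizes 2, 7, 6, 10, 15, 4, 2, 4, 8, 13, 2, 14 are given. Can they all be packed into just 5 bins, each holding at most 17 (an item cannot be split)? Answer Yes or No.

Total = 87; ⌈87/17⌉ = 6.
At least 6 bins are required, but only 5 are allowed.

No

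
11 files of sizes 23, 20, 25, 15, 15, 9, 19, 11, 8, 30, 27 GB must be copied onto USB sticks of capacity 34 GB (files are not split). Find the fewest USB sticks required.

Total = 30 + 27 + 25 + 23 + 20 + 19 + 15 + 15 + 11 + 9 + 8 = 202 GB.
Lower bound: ⌈202/34⌉ = 6 USB sticks.
A packing using 7 USB sticks:
  USB stick 1: 30 = 30
  USB stick 2: 27 = 27
  USB stick 3: 25 + 9 = 34
  USB stick 4: 23 + 11 = 34
  USB stick 5: 20 + 8 = 28
  USB stick 6: 19 + 15 = 34
  USB stick 7: 15 = 15
No arrangement into 6 USB sticks stays within capacity, so 7 is optimal.

7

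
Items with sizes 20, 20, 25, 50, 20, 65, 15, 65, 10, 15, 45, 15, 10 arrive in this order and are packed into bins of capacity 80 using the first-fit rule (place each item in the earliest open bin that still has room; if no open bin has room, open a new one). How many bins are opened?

5

  20 → bin 1 (new)  [load 20/80]
  20 → bin 1  [load 40/80]
  25 → bin 1  [load 65/80]
  50 → bin 2 (new)  [load 50/80]
  20 → bin 2  [load 70/80]
  65 → bin 3 (new)  [load 65/80]
  15 → bin 1  [load 80/80]
  65 → bin 4 (new)  [load 65/80]
  10 → bin 2  [load 80/80]
  15 → bin 3  [load 80/80]
  45 → bin 5 (new)  [load 45/80]
  15 → bin 4  [load 80/80]
  10 → bin 5  [load 55/80]
5 bins opened.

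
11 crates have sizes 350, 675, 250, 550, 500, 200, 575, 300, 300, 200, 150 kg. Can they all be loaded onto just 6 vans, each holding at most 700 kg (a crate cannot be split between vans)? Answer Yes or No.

No

Total = 4050 kg; ⌈4050/700⌉ = 6.
The bound of 6 does not rule out 6, but exhaustive search shows no assignment into 6 vans of capacity 700 kg exists — the minimum is 7.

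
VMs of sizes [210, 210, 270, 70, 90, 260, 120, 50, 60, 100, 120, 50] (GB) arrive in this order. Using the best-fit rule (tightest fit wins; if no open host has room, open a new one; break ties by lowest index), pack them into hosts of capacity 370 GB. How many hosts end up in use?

5

  210 → host 1 (new)  [load 210/370]
  210 → host 2 (new)  [load 210/370]
  270 → host 3 (new)  [load 270/370]
  70 → host 3  [load 340/370]
  90 → host 1  [load 300/370]
  260 → host 4 (new)  [load 260/370]
  120 → host 2  [load 330/370]
  50 → host 1  [load 350/370]
  60 → host 4  [load 320/370]
  100 → host 5 (new)  [load 100/370]
  120 → host 5  [load 220/370]
  50 → host 4  [load 370/370]
5 hosts opened.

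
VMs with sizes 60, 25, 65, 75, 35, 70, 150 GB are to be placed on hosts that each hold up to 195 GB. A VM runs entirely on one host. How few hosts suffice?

3

Total = 150 + 75 + 70 + 65 + 60 + 35 + 25 = 480 GB.
Lower bound: ⌈480/195⌉ = 3 hosts.
A packing using 3 hosts:
  host 1: 150 + 35 = 185
  host 2: 75 + 70 + 25 = 170
  host 3: 65 + 60 = 125
This matches the lower bound, so 3 is optimal.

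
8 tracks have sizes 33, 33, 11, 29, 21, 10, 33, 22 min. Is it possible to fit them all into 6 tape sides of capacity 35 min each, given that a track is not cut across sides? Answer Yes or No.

A valid assignment using 6 tape sides:
  side 1: 33 = 33
  side 2: 33 = 33
  side 3: 33 = 33
  side 4: 29 = 29
  side 5: 22 + 11 = 33
  side 6: 21 + 10 = 31
Every load is within 35 min, so 6 tape sides suffice.

Yes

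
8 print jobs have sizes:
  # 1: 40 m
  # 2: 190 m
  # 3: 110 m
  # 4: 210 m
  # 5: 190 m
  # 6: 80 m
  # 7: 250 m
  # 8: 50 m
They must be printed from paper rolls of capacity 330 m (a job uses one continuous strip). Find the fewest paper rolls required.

4

Total = 250 + 210 + 190 + 190 + 110 + 80 + 50 + 40 = 1120 m.
Lower bound: ⌈1120/330⌉ = 4 paper rolls.
A packing using 4 paper rolls:
  roll 1: 250 + 80 = 330
  roll 2: 210 + 110 = 320
  roll 3: 190 + 50 + 40 = 280
  roll 4: 190 = 190
This matches the lower bound, so 4 is optimal.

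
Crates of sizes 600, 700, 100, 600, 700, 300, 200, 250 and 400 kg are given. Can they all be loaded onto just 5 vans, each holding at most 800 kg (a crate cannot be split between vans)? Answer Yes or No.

No

Total = 3850 kg; ⌈3850/800⌉ = 5.
The bound of 5 does not rule out 5, but exhaustive search shows no assignment into 5 vans of capacity 800 kg exists — the minimum is 6.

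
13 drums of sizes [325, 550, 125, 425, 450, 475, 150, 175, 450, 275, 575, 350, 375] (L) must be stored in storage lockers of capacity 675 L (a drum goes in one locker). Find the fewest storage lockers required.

8

Total = 575 + 550 + 475 + 450 + 450 + 425 + 375 + 350 + 325 + 275 + 175 + 150 + 125 = 4700 L.
Lower bound: ⌈4700/675⌉ = 7 storage lockers.
Also, 8 drums each exceed 675/2 L, and no two of those can share a locker, so at least 8 storage lockers are needed.
A packing using 8 storage lockers:
  locker 1: 575 = 575
  locker 2: 550 + 125 = 675
  locker 3: 475 + 175 = 650
  locker 4: 450 + 150 = 600
  locker 5: 450 = 450
  locker 6: 425 = 425
  locker 7: 375 + 275 = 650
  locker 8: 350 + 325 = 675
This matches the lower bound, so 8 is optimal.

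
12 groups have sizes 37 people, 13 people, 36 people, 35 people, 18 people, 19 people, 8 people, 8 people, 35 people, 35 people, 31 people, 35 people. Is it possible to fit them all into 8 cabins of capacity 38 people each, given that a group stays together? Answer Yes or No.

Total = 310 people; ⌈310/38⌉ = 9.
At least 9 cabins are required, but only 8 are allowed.

No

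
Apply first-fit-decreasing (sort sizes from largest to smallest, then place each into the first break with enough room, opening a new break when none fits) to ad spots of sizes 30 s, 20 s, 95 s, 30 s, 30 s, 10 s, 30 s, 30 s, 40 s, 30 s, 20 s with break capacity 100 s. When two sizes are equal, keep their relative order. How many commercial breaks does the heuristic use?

Sorted descending: 95, 40, 30, 30, 30, 30, 30, 30, 20, 20, 10.
  95 → break 1 (new)  [load 95/100]
  40 → break 2 (new)  [load 40/100]
  30 → break 2  [load 70/100]
  30 → break 2  [load 100/100]
  30 → break 3 (new)  [load 30/100]
  30 → break 3  [load 60/100]
  30 → break 3  [load 90/100]
  30 → break 4 (new)  [load 30/100]
  20 → break 4  [load 50/100]
  20 → break 4  [load 70/100]
  10 → break 3  [load 100/100]
4 commercial breaks opened.

4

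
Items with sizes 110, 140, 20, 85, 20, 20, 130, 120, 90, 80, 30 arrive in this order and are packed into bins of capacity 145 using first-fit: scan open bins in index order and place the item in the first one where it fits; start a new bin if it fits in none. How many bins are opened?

7

  110 → bin 1 (new)  [load 110/145]
  140 → bin 2 (new)  [load 140/145]
  20 → bin 1  [load 130/145]
  85 → bin 3 (new)  [load 85/145]
  20 → bin 3  [load 105/145]
  20 → bin 3  [load 125/145]
  130 → bin 4 (new)  [load 130/145]
  120 → bin 5 (new)  [load 120/145]
  90 → bin 6 (new)  [load 90/145]
  80 → bin 7 (new)  [load 80/145]
  30 → bin 6  [load 120/145]
7 bins opened.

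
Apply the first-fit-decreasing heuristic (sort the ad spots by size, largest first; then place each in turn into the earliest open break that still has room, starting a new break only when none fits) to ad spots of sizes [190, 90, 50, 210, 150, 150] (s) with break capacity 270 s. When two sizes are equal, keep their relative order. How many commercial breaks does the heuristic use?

Sorted descending: 210, 190, 150, 150, 90, 50.
  210 → break 1 (new)  [load 210/270]
  190 → break 2 (new)  [load 190/270]
  150 → break 3 (new)  [load 150/270]
  150 → break 4 (new)  [load 150/270]
  90 → break 3  [load 240/270]
  50 → break 1  [load 260/270]
4 commercial breaks opened.

4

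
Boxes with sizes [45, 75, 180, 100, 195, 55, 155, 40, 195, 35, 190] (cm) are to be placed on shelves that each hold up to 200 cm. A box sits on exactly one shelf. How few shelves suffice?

Total = 195 + 195 + 190 + 180 + 155 + 100 + 75 + 55 + 45 + 40 + 35 = 1265 cm.
Lower bound: ⌈1265/200⌉ = 7 shelves.
A packing using 7 shelves:
  shelf 1: 195 = 195
  shelf 2: 195 = 195
  shelf 3: 190 = 190
  shelf 4: 180 = 180
  shelf 5: 155 + 45 = 200
  shelf 6: 100 + 75 = 175
  shelf 7: 55 + 40 + 35 = 130
This matches the lower bound, so 7 is optimal.

7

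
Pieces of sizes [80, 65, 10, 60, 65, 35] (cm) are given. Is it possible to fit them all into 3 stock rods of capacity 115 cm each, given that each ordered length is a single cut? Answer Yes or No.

No

Total = 315 cm; ⌈315/115⌉ = 3.
4 pieces each exceed half the capacity and cannot share a stock rod, forcing at least 4 stock rods.
At least 4 stock rods are required, but only 3 are allowed.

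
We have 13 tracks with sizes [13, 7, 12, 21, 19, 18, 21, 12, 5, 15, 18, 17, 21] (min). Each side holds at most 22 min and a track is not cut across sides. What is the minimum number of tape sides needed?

Total = 21 + 21 + 21 + 19 + 18 + 18 + 17 + 15 + 13 + 12 + 12 + 7 + 5 = 199 min.
Lower bound: ⌈199/22⌉ = 10 tape sides.
Also, 11 tracks each exceed 11 min, and no two of those can share a side, so at least 11 tape sides are needed.
A packing using 11 tape sides:
  side 1: 21 = 21
  side 2: 21 = 21
  side 3: 21 = 21
  side 4: 19 = 19
  side 5: 18 = 18
  side 6: 18 = 18
  side 7: 17 + 5 = 22
  side 8: 15 + 7 = 22
  side 9: 13 = 13
  side 10: 12 = 12
  side 11: 12 = 12
This matches the lower bound, so 11 is optimal.

11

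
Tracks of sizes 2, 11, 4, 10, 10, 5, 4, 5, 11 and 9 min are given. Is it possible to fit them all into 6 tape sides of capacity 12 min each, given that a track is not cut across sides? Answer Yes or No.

No

Total = 71 min; ⌈71/12⌉ = 6.
The bound of 6 does not rule out 6, but exhaustive search shows no assignment into 6 tape sides of capacity 12 min exists — the minimum is 7.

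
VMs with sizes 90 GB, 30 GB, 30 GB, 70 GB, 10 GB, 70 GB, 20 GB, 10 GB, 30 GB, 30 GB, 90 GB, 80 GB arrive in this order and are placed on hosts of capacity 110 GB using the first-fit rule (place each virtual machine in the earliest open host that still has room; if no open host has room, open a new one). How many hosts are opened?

6

  90 → host 1 (new)  [load 90/110]
  30 → host 2 (new)  [load 30/110]
  30 → host 2  [load 60/110]
  70 → host 3 (new)  [load 70/110]
  10 → host 1  [load 100/110]
  70 → host 4 (new)  [load 70/110]
  20 → host 2  [load 80/110]
  10 → host 1  [load 110/110]
  30 → host 2  [load 110/110]
  30 → host 3  [load 100/110]
  90 → host 5 (new)  [load 90/110]
  80 → host 6 (new)  [load 80/110]
6 hosts opened.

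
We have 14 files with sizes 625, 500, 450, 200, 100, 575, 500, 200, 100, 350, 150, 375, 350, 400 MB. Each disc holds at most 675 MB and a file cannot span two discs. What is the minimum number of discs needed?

Total = 625 + 575 + 500 + 500 + 450 + 400 + 375 + 350 + 350 + 200 + 200 + 150 + 100 + 100 = 4875 MB.
Lower bound: ⌈4875/675⌉ = 8 discs.
Also, 9 files each exceed 675/2 MB, and no two of those can share a disc, so at least 9 discs are needed.
A packing using 9 discs:
  disc 1: 625 = 625
  disc 2: 575 + 100 = 675
  disc 3: 500 + 150 = 650
  disc 4: 500 + 100 = 600
  disc 5: 450 + 200 = 650
  disc 6: 400 + 200 = 600
  disc 7: 375 = 375
  disc 8: 350 = 350
  disc 9: 350 = 350
This matches the lower bound, so 9 is optimal.

9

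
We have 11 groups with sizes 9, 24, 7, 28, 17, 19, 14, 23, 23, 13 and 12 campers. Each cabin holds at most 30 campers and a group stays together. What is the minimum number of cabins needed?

7

Total = 28 + 24 + 23 + 23 + 19 + 17 + 14 + 13 + 12 + 9 + 7 = 189 campers.
Lower bound: ⌈189/30⌉ = 7 cabins.
A packing using 7 cabins:
  cabin 1: 28 = 28
  cabin 2: 24 = 24
  cabin 3: 23 + 7 = 30
  cabin 4: 23 = 23
  cabin 5: 19 + 9 = 28
  cabin 6: 17 + 13 = 30
  cabin 7: 14 + 12 = 26
This matches the lower bound, so 7 is optimal.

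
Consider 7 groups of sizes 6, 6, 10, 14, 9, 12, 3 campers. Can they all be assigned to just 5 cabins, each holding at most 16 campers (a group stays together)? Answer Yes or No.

A valid assignment using 4 cabins:
  cabin 1: 14 = 14
  cabin 2: 12 + 3 = 15
  cabin 3: 10 + 6 = 16
  cabin 4: 9 + 6 = 15
That uses only 4 ≤ 5, so 5 cabins are enough.

Yes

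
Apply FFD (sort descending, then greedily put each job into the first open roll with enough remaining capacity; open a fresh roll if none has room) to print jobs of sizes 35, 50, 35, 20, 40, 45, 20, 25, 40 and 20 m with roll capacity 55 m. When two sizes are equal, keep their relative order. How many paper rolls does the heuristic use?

7

Sorted descending: 50, 45, 40, 40, 35, 35, 25, 20, 20, 20.
  50 → roll 1 (new)  [load 50/55]
  45 → roll 2 (new)  [load 45/55]
  40 → roll 3 (new)  [load 40/55]
  40 → roll 4 (new)  [load 40/55]
  35 → roll 5 (new)  [load 35/55]
  35 → roll 6 (new)  [load 35/55]
  25 → roll 7 (new)  [load 25/55]
  20 → roll 5  [load 55/55]
  20 → roll 6  [load 55/55]
  20 → roll 7  [load 45/55]
7 paper rolls opened.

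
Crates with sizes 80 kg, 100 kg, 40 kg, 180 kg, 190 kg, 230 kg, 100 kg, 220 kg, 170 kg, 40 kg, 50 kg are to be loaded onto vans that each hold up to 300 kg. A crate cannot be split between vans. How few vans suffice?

5

Total = 230 + 220 + 190 + 180 + 170 + 100 + 100 + 80 + 50 + 40 + 40 = 1400 kg.
Lower bound: ⌈1400/300⌉ = 5 vans.
A packing using 5 vans:
  van 1: 230 + 50 = 280
  van 2: 220 + 80 = 300
  van 3: 190 + 100 = 290
  van 4: 180 + 100 = 280
  van 5: 170 + 40 + 40 = 250
This matches the lower bound, so 5 is optimal.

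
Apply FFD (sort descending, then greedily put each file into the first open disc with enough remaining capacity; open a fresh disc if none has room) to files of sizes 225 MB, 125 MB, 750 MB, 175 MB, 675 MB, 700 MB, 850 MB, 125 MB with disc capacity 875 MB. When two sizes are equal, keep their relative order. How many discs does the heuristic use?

Sorted descending: 850, 750, 700, 675, 225, 175, 125, 125.
  850 → disc 1 (new)  [load 850/875]
  750 → disc 2 (new)  [load 750/875]
  700 → disc 3 (new)  [load 700/875]
  675 → disc 4 (new)  [load 675/875]
  225 → disc 5 (new)  [load 225/875]
  175 → disc 3  [load 875/875]
  125 → disc 2  [load 875/875]
  125 → disc 4  [load 800/875]
5 discs opened.

5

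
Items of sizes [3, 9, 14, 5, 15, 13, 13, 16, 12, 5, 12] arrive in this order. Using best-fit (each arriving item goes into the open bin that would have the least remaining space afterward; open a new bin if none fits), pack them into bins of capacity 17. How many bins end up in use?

  3 → bin 1 (new)  [load 3/17]
  9 → bin 1  [load 12/17]
  14 → bin 2 (new)  [load 14/17]
  5 → bin 1  [load 17/17]
  15 → bin 3 (new)  [load 15/17]
  13 → bin 4 (new)  [load 13/17]
  13 → bin 5 (new)  [load 13/17]
  16 → bin 6 (new)  [load 16/17]
  12 → bin 7 (new)  [load 12/17]
  5 → bin 7  [load 17/17]
  12 → bin 8 (new)  [load 12/17]
8 bins opened.

8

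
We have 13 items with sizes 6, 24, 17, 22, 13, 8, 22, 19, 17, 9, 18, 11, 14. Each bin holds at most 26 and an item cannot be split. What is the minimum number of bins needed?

Total = 24 + 22 + 22 + 19 + 18 + 17 + 17 + 14 + 13 + 11 + 9 + 8 + 6 = 200.
Lower bound: ⌈200/26⌉ = 8 bins.
A packing using 9 bins:
  bin 1: 24 = 24
  bin 2: 22 = 22
  bin 3: 22 = 22
  bin 4: 19 + 6 = 25
  bin 5: 18 + 8 = 26
  bin 6: 17 + 9 = 26
  bin 7: 17 = 17
  bin 8: 14 + 11 = 25
  bin 9: 13 = 13
No arrangement into 8 bins stays within capacity, so 9 is optimal.

9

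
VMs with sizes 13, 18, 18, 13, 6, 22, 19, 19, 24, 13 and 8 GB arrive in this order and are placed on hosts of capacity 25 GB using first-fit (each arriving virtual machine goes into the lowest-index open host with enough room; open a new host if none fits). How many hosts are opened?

  13 → host 1 (new)  [load 13/25]
  18 → host 2 (new)  [load 18/25]
  18 → host 3 (new)  [load 18/25]
  13 → host 4 (new)  [load 13/25]
  6 → host 1  [load 19/25]
  22 → host 5 (new)  [load 22/25]
  19 → host 6 (new)  [load 19/25]
  19 → host 7 (new)  [load 19/25]
  24 → host 8 (new)  [load 24/25]
  13 → host 9 (new)  [load 13/25]
  8 → host 4  [load 21/25]
9 hosts opened.

9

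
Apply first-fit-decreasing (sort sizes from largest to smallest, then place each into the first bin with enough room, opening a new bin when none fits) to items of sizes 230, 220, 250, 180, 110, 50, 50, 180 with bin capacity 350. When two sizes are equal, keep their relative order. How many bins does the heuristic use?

5

Sorted descending: 250, 230, 220, 180, 180, 110, 50, 50.
  250 → bin 1 (new)  [load 250/350]
  230 → bin 2 (new)  [load 230/350]
  220 → bin 3 (new)  [load 220/350]
  180 → bin 4 (new)  [load 180/350]
  180 → bin 5 (new)  [load 180/350]
  110 → bin 2  [load 340/350]
  50 → bin 1  [load 300/350]
  50 → bin 1  [load 350/350]
5 bins opened.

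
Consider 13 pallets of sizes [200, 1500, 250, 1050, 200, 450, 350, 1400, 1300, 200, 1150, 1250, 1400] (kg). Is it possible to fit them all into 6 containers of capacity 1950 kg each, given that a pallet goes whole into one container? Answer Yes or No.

Total = 10700 kg; ⌈10700/1950⌉ = 6.
7 pallets each exceed half the capacity and cannot share a container, forcing at least 7 containers.
At least 7 containers are required, but only 6 are allowed.

No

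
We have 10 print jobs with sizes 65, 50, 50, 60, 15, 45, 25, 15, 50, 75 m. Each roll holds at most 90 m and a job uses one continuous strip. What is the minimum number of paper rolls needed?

Total = 75 + 65 + 60 + 50 + 50 + 50 + 45 + 25 + 15 + 15 = 450 m.
Lower bound: ⌈450/90⌉ = 5 paper rolls.
Also, 6 print jobs each exceed 45 m, and no two of those can share a roll, so at least 6 paper rolls are needed.
A packing using 7 paper rolls:
  roll 1: 75 + 15 = 90
  roll 2: 65 + 25 = 90
  roll 3: 60 + 15 = 75
  roll 4: 50 = 50
  roll 5: 50 = 50
  roll 6: 50 = 50
  roll 7: 45 = 45
No arrangement into 6 paper rolls stays within capacity, so 7 is optimal.

7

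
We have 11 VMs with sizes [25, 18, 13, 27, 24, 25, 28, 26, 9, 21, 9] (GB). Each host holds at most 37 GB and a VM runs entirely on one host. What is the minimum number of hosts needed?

Total = 28 + 27 + 26 + 25 + 25 + 24 + 21 + 18 + 13 + 9 + 9 = 225 GB.
Lower bound: ⌈225/37⌉ = 7 hosts.
A packing using 8 hosts:
  host 1: 28 + 9 = 37
  host 2: 27 + 9 = 36
  host 3: 26 = 26
  host 4: 25 = 25
  host 5: 25 = 25
  host 6: 24 + 13 = 37
  host 7: 21 = 21
  host 8: 18 = 18
No arrangement into 7 hosts stays within capacity, so 8 is optimal.

8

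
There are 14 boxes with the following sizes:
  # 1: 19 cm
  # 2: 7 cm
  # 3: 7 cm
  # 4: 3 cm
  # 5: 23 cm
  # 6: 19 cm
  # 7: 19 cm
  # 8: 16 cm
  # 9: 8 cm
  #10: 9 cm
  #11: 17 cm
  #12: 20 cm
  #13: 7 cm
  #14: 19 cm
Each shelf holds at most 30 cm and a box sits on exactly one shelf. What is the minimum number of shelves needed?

8

Total = 23 + 20 + 19 + 19 + 19 + 19 + 17 + 16 + 9 + 8 + 7 + 7 + 7 + 3 = 193 cm.
Lower bound: ⌈193/30⌉ = 7 shelves.
Also, 8 boxes each exceed 15 cm, and no two of those can share a shelf, so at least 8 shelves are needed.
A packing using 8 shelves:
  shelf 1: 23 + 7 = 30
  shelf 2: 20 + 9 = 29
  shelf 3: 19 + 8 + 3 = 30
  shelf 4: 19 + 7 = 26
  shelf 5: 19 + 7 = 26
  shelf 6: 19 = 19
  shelf 7: 17 = 17
  shelf 8: 16 = 16
This matches the lower bound, so 8 is optimal.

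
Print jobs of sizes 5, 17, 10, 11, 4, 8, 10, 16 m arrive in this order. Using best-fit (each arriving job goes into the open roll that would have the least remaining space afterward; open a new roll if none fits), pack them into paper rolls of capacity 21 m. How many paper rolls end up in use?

5

  5 → roll 1 (new)  [load 5/21]
  17 → roll 2 (new)  [load 17/21]
  10 → roll 1  [load 15/21]
  11 → roll 3 (new)  [load 11/21]
  4 → roll 2  [load 21/21]
  8 → roll 3  [load 19/21]
  10 → roll 4 (new)  [load 10/21]
  16 → roll 5 (new)  [load 16/21]
5 paper rolls opened.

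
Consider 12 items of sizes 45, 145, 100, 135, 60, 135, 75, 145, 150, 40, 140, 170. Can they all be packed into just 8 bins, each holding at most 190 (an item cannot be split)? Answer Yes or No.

No

Total = 1340; ⌈1340/190⌉ = 8.
The bound of 8 does not rule out 8, but exhaustive search shows no assignment into 8 bins of capacity 190 exists — the minimum is 9.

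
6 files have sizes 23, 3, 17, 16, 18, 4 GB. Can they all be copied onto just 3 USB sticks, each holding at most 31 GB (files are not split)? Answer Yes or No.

No

Total = 81 GB; ⌈81/31⌉ = 3.
4 files each exceed half the capacity and cannot share a USB stick, forcing at least 4 USB sticks.
At least 4 USB sticks are required, but only 3 are allowed.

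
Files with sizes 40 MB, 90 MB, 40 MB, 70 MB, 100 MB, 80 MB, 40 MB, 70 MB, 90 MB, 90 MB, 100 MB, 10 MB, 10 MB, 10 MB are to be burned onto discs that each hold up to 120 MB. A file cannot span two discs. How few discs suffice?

8

Total = 100 + 100 + 90 + 90 + 90 + 80 + 70 + 70 + 40 + 40 + 40 + 10 + 10 + 10 = 840 MB.
Lower bound: ⌈840/120⌉ = 7 discs.
Also, 8 files each exceed 60 MB, and no two of those can share a disc, so at least 8 discs are needed.
A packing using 8 discs:
  disc 1: 100 + 10 + 10 = 120
  disc 2: 100 + 10 = 110
  disc 3: 90 = 90
  disc 4: 90 = 90
  disc 5: 90 = 90
  disc 6: 80 + 40 = 120
  disc 7: 70 + 40 = 110
  disc 8: 70 + 40 = 110
This matches the lower bound, so 8 is optimal.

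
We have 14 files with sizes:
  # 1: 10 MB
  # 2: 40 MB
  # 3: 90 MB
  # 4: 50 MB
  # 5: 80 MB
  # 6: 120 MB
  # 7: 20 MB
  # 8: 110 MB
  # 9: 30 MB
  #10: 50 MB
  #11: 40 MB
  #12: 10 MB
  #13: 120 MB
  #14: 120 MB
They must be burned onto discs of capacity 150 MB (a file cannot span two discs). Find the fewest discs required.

Total = 120 + 120 + 120 + 110 + 90 + 80 + 50 + 50 + 40 + 40 + 30 + 20 + 10 + 10 = 890 MB.
Lower bound: ⌈890/150⌉ = 6 discs.
A packing using 7 discs:
  disc 1: 120 + 30 = 150
  disc 2: 120 + 20 + 10 = 150
  disc 3: 120 + 10 = 130
  disc 4: 110 + 40 = 150
  disc 5: 90 + 50 = 140
  disc 6: 80 + 50 = 130
  disc 7: 40 = 40
No arrangement into 6 discs stays within capacity, so 7 is optimal.

7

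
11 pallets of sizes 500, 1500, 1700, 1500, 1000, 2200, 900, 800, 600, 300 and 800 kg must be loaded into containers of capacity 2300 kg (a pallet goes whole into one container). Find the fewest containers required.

Total = 2200 + 1700 + 1500 + 1500 + 1000 + 900 + 800 + 800 + 600 + 500 + 300 = 11800 kg.
Lower bound: ⌈11800/2300⌉ = 6 containers.
A packing using 6 containers:
  container 1: 2200 = 2200
  container 2: 1700 + 600 = 2300
  container 3: 1500 + 800 = 2300
  container 4: 1500 + 800 = 2300
  container 5: 1000 + 900 + 300 = 2200
  container 6: 500 = 500
This matches the lower bound, so 6 is optimal.

6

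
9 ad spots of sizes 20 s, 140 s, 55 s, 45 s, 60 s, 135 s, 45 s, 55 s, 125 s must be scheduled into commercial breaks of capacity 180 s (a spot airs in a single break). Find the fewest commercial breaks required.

Total = 140 + 135 + 125 + 60 + 55 + 55 + 45 + 45 + 20 = 680 s.
Lower bound: ⌈680/180⌉ = 4 commercial breaks.
A packing using 4 commercial breaks:
  break 1: 140 + 20 = 160
  break 2: 135 + 45 = 180
  break 3: 125 + 55 = 180
  break 4: 60 + 55 + 45 = 160
This matches the lower bound, so 4 is optimal.

4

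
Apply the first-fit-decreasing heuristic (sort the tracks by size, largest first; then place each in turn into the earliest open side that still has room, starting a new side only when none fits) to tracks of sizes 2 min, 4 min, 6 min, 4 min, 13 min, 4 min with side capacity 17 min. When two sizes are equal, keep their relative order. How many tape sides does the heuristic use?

2

Sorted descending: 13, 6, 4, 4, 4, 2.
  13 → side 1 (new)  [load 13/17]
  6 → side 2 (new)  [load 6/17]
  4 → side 1  [load 17/17]
  4 → side 2  [load 10/17]
  4 → side 2  [load 14/17]
  2 → side 2  [load 16/17]
2 tape sides opened.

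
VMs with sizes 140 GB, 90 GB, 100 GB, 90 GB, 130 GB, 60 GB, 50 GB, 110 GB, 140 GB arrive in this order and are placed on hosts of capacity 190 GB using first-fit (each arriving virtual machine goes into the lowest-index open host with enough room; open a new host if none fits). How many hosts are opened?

  140 → host 1 (new)  [load 140/190]
  90 → host 2 (new)  [load 90/190]
  100 → host 2  [load 190/190]
  90 → host 3 (new)  [load 90/190]
  130 → host 4 (new)  [load 130/190]
  60 → host 3  [load 150/190]
  50 → host 1  [load 190/190]
  110 → host 5 (new)  [load 110/190]
  140 → host 6 (new)  [load 140/190]
6 hosts opened.

6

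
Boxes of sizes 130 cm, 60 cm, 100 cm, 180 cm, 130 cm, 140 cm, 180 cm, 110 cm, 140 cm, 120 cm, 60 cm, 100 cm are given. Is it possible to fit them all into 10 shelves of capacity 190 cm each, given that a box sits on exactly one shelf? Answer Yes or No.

A valid assignment using 10 shelves:
  shelf 1: 180 = 180
  shelf 2: 180 = 180
  shelf 3: 140 = 140
  shelf 4: 140 = 140
  shelf 5: 130 + 60 = 190
  shelf 6: 130 + 60 = 190
  shelf 7: 120 = 120
  shelf 8: 110 = 110
  shelf 9: 100 = 100
  shelf 10: 100 = 100
Every load is within 190 cm, so 10 shelves suffice.

Yes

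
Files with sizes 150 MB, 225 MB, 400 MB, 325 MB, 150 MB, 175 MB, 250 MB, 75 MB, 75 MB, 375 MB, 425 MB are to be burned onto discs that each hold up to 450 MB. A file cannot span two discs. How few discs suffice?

Total = 425 + 400 + 375 + 325 + 250 + 225 + 175 + 150 + 150 + 75 + 75 = 2625 MB.
Lower bound: ⌈2625/450⌉ = 6 discs.
A packing using 7 discs:
  disc 1: 425 = 425
  disc 2: 400 = 400
  disc 3: 375 + 75 = 450
  disc 4: 325 + 75 = 400
  disc 5: 250 + 175 = 425
  disc 6: 225 + 150 = 375
  disc 7: 150 = 150
No arrangement into 6 discs stays within capacity, so 7 is optimal.

7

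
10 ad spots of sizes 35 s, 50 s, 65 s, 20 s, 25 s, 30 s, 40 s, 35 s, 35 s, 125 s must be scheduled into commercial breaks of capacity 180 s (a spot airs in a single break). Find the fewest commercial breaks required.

3

Total = 125 + 65 + 50 + 40 + 35 + 35 + 35 + 30 + 25 + 20 = 460 s.
Lower bound: ⌈460/180⌉ = 3 commercial breaks.
A packing using 3 commercial breaks:
  break 1: 125 + 50 = 175
  break 2: 65 + 40 + 35 + 35 = 175
  break 3: 35 + 30 + 25 + 20 = 110
This matches the lower bound, so 3 is optimal.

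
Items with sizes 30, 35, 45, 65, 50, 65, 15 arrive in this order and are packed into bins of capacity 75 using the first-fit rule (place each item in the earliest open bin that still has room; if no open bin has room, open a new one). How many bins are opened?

5

  30 → bin 1 (new)  [load 30/75]
  35 → bin 1  [load 65/75]
  45 → bin 2 (new)  [load 45/75]
  65 → bin 3 (new)  [load 65/75]
  50 → bin 4 (new)  [load 50/75]
  65 → bin 5 (new)  [load 65/75]
  15 → bin 2  [load 60/75]
5 bins opened.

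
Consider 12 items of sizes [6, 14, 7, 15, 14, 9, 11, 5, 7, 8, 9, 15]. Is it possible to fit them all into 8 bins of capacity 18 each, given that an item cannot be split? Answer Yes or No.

Yes

A valid assignment using 8 bins:
  bin 1: 15 = 15
  bin 2: 15 = 15
  bin 3: 14 = 14
  bin 4: 14 = 14
  bin 5: 11 + 7 = 18
  bin 6: 9 + 9 = 18
  bin 7: 8 + 7 = 15
  bin 8: 6 + 5 = 11
Every load is within 18, so 8 bins suffice.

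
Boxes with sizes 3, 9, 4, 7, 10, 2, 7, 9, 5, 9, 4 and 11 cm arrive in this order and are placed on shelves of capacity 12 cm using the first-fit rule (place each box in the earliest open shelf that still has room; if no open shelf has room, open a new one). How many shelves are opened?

  3 → shelf 1 (new)  [load 3/12]
  9 → shelf 1  [load 12/12]
  4 → shelf 2 (new)  [load 4/12]
  7 → shelf 2  [load 11/12]
  10 → shelf 3 (new)  [load 10/12]
  2 → shelf 3  [load 12/12]
  7 → shelf 4 (new)  [load 7/12]
  9 → shelf 5 (new)  [load 9/12]
  5 → shelf 4  [load 12/12]
  9 → shelf 6 (new)  [load 9/12]
  4 → shelf 7 (new)  [load 4/12]
  11 → shelf 8 (new)  [load 11/12]
8 shelves opened.

8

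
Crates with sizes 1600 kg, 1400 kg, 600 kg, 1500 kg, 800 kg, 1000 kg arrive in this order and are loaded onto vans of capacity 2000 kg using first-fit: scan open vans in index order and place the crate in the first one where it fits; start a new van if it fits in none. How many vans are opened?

  1600 → van 1 (new)  [load 1600/2000]
  1400 → van 2 (new)  [load 1400/2000]
  600 → van 2  [load 2000/2000]
  1500 → van 3 (new)  [load 1500/2000]
  800 → van 4 (new)  [load 800/2000]
  1000 → van 4  [load 1800/2000]
4 vans opened.

4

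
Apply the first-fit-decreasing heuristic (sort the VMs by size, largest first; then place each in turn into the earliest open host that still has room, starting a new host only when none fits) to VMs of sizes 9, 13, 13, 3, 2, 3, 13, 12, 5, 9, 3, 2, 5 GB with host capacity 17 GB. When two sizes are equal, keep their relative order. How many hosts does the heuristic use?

Sorted descending: 13, 13, 13, 12, 9, 9, 5, 5, 3, 3, 3, 2, 2.
  13 → host 1 (new)  [load 13/17]
  13 → host 2 (new)  [load 13/17]
  13 → host 3 (new)  [load 13/17]
  12 → host 4 (new)  [load 12/17]
  9 → host 5 (new)  [load 9/17]
  9 → host 6 (new)  [load 9/17]
  5 → host 4  [load 17/17]
  5 → host 5  [load 14/17]
  3 → host 1  [load 16/17]
  3 → host 2  [load 16/17]
  3 → host 3  [load 16/17]
  2 → host 5  [load 16/17]
  2 → host 6  [load 11/17]
6 hosts opened.

6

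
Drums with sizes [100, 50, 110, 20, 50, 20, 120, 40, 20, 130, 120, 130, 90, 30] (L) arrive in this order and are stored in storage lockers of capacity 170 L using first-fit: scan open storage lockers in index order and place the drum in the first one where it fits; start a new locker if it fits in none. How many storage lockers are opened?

7

  100 → locker 1 (new)  [load 100/170]
  50 → locker 1  [load 150/170]
  110 → locker 2 (new)  [load 110/170]
  20 → locker 1  [load 170/170]
  50 → locker 2  [load 160/170]
  20 → locker 3 (new)  [load 20/170]
  120 → locker 3  [load 140/170]
  40 → locker 4 (new)  [load 40/170]
  20 → locker 3  [load 160/170]
  130 → locker 4  [load 170/170]
  120 → locker 5 (new)  [load 120/170]
  130 → locker 6 (new)  [load 130/170]
  90 → locker 7 (new)  [load 90/170]
  30 → locker 5  [load 150/170]
7 storage lockers opened.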